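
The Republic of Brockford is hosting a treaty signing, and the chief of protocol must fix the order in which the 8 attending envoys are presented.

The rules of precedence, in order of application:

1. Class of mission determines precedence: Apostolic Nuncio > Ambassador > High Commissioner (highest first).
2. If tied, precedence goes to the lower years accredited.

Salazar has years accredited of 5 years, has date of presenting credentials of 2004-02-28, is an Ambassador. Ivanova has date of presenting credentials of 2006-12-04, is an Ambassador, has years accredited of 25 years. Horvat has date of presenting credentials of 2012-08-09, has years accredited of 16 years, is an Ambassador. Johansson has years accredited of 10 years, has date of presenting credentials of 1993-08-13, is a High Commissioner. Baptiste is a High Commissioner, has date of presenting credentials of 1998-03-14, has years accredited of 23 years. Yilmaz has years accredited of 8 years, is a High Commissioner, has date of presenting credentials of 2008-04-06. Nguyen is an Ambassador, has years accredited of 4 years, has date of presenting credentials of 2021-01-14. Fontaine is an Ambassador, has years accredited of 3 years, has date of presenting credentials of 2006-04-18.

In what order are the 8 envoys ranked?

Fontaine, Nguyen, Salazar, Horvat, Ivanova, Yilmaz, Johansson, Baptiste

By class of mission: Fontaine, Nguyen, Salazar, Horvat and Ivanova (Ambassador); then Yilmaz, Johansson and Baptiste (High Commissioner).
Among Fontaine, Nguyen, Salazar, Horvat and Ivanova, by years accredited (lower first): Fontaine (3 years) before Nguyen (4 years) before Salazar (5 years) before Horvat (16 years) before Ivanova (25 years).
Among Yilmaz, Johansson and Baptiste, by years accredited (lower first): Yilmaz (8 years) before Johansson (10 years) before Baptiste (23 years).
Full order: Fontaine, Nguyen, Salazar, Horvat, Ivanova, Yilmaz, Johansson, Baptiste.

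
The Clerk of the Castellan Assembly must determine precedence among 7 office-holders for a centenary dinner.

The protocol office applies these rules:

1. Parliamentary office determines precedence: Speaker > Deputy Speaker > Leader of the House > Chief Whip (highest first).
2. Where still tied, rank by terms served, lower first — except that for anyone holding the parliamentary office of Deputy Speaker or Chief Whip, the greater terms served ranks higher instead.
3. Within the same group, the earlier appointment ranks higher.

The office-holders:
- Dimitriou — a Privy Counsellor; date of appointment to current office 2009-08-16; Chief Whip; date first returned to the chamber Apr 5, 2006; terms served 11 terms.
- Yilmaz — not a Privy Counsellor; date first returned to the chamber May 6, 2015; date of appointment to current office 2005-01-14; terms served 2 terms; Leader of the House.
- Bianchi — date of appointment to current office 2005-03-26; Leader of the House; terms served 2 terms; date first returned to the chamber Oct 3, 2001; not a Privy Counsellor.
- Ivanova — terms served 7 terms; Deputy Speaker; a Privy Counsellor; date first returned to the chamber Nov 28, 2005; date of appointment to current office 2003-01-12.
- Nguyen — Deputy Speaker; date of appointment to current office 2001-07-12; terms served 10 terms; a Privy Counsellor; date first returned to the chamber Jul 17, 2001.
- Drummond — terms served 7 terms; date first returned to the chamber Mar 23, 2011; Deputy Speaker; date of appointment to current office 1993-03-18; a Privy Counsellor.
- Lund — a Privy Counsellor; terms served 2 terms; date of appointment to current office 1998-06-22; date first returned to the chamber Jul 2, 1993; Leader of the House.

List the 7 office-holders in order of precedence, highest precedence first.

By parliamentary office: Nguyen, Drummond and Ivanova (Deputy Speaker); then Lund, Yilmaz and Bianchi (Leader of the House); then Dimitriou (Chief Whip).
Among Nguyen, Drummond and Ivanova, by terms served (higher first) (reversed rule for this group): Nguyen (10 terms) before Drummond and Ivanova (7 terms).
Among Drummond and Ivanova, by date of appointment to current office (earlier first): Drummond (1993-03-18) before Ivanova (2003-01-12).
Lund, Yilmaz and Bianchi all have terms served 2 terms, so the next rule applies.
Among Lund, Yilmaz and Bianchi, by date of appointment to current office (earlier first): Lund (1998-06-22) before Yilmaz (2005-01-14) before Bianchi (2005-03-26).
Full order: Nguyen, Drummond, Ivanova, Lund, Yilmaz, Bianchi, Dimitriou.

Nguyen, Drummond, Ivanova, Lund, Yilmaz, Bianchi, Dimitriou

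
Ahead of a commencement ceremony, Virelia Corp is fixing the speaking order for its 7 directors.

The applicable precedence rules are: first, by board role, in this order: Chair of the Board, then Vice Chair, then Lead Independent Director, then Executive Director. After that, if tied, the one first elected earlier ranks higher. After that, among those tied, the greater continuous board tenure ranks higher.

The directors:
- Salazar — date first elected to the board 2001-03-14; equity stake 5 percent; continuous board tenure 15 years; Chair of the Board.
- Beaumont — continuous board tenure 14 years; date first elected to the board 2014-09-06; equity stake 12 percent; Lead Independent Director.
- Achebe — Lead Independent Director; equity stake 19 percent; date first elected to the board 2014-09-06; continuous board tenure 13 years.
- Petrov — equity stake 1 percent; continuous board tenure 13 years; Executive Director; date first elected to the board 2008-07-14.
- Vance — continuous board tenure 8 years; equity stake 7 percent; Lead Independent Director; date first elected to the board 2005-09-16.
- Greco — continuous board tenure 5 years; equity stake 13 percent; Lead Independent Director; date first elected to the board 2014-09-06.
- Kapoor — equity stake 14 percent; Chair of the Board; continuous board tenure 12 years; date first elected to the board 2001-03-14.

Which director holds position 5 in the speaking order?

By board role: Salazar and Kapoor (Chair of the Board); then Vance, Beaumont, Achebe and Greco (Lead Independent Director); then Petrov (Executive Director).
Salazar and Kapoor both have date first elected to the board 2001-03-14, so the next rule applies.
Among Salazar and Kapoor, by continuous board tenure (higher first): Salazar (15 years) before Kapoor (12 years).
Among Vance, Beaumont, Achebe and Greco, by date first elected to the board (earlier first): Vance (2005-09-16) before Beaumont, Achebe and Greco (2014-09-06).
Among Beaumont, Achebe and Greco, by continuous board tenure (higher first): Beaumont (14 years) before Achebe (13 years) before Greco (5 years).
Order: Salazar, Kapoor, Vance, Beaumont, Achebe, Greco, Petrov.

Achebe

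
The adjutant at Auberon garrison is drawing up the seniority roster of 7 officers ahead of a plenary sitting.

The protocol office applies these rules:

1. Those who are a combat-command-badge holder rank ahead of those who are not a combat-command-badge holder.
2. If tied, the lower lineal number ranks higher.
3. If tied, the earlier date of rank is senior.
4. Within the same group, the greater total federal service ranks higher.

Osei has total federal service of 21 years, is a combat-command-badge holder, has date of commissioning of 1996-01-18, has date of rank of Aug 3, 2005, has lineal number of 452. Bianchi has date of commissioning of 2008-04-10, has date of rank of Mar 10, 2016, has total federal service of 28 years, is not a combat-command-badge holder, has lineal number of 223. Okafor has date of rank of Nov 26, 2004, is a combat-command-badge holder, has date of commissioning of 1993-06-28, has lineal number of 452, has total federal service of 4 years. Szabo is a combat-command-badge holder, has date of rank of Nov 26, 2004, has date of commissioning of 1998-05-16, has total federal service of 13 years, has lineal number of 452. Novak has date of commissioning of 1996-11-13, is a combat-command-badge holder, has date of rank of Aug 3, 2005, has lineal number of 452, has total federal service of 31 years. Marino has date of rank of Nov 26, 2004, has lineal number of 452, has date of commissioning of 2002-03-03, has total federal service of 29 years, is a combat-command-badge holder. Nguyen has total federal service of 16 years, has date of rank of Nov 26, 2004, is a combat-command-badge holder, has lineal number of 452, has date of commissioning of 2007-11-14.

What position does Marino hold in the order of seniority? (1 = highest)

1

By the first rule: Marino, Nguyen, Szabo, Okafor, Novak and Osei (each a combat-command-badge holder); then Bianchi (not a combat-command-badge holder).
Marino, Nguyen, Szabo, Okafor, Novak and Osei all have lineal number 452, so the next rule applies.
Among Marino, Nguyen, Szabo, Okafor, Novak and Osei, by date of rank (earlier first): Marino, Nguyen, Szabo and Okafor (Nov 26, 2004) before Novak and Osei (Aug 3, 2005).
Among Marino, Nguyen, Szabo and Okafor, by total federal service (higher first): Marino (29 years) before Nguyen (16 years) before Szabo (13 years) before Okafor (4 years).
Among Novak and Osei, by total federal service (higher first): Novak (31 years) before Osei (21 years).
Order: Marino, Nguyen, Szabo, Okafor, Novak, Osei, Bianchi. So position 1.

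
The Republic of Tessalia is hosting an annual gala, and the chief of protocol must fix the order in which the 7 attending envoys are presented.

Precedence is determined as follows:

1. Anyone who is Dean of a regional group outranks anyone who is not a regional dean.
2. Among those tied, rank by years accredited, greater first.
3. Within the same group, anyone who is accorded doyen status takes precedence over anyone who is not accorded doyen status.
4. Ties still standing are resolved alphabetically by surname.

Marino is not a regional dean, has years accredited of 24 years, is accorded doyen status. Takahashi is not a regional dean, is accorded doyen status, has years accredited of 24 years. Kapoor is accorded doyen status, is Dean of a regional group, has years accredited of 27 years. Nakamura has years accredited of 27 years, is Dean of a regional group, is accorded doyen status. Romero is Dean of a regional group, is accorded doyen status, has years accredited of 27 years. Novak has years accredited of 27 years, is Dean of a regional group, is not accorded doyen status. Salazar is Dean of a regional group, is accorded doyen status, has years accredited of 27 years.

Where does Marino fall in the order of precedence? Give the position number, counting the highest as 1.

6

By the first rule: Kapoor, Nakamura, Romero, Salazar and Novak (each Dean of a regional group); then Marino and Takahashi (both not a regional dean).
Kapoor, Nakamura, Romero, Salazar and Novak all have years accredited 27 years, so the next rule applies.
Among Kapoor, Nakamura, Romero, Salazar and Novak, accorded doyen status before not accorded doyen status: Kapoor, Nakamura, Romero and Salazar (accorded doyen status) before Novak (not accorded doyen status).
Among Kapoor, Nakamura, Romero and Salazar, alphabetically by surname: Kapoor before Nakamura before Romero before Salazar.
Marino and Takahashi both have years accredited 24 years, so the next rule applies.
Marino and Takahashi are each accorded doyen status, so the next rule applies.
Among Marino and Takahashi, alphabetically by surname: Marino before Takahashi.
Order: Kapoor, Nakamura, Romero, Salazar, Novak, Marino, Takahashi. So position 6.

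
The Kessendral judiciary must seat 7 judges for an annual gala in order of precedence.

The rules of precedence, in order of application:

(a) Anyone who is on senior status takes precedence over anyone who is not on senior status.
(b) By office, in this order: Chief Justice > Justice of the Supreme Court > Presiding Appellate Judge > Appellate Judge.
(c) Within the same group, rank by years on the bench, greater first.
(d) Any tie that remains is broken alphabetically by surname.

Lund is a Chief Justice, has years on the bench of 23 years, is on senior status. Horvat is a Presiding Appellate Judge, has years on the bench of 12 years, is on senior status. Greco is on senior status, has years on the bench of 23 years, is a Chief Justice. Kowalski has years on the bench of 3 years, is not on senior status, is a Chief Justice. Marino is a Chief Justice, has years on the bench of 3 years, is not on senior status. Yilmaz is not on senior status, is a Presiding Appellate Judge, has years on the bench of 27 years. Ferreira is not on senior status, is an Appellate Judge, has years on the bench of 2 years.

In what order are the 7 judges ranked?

Greco, Lund, Horvat, Kowalski, Marino, Yilmaz, Ferreira

By the first rule: Greco, Lund and Horvat (each on senior status); then Kowalski, Marino, Yilmaz and Ferreira (each not on senior status).
Among Greco, Lund and Horvat, by office: Greco and Lund (Chief Justice) before Horvat (Presiding Appellate Judge).
Greco and Lund both have years on the bench 23 years, so the next rule applies.
Among Greco and Lund, alphabetically by surname: Greco before Lund.
Among Kowalski, Marino, Yilmaz and Ferreira, by office: Kowalski and Marino (Chief Justice) before Yilmaz (Presiding Appellate Judge) before Ferreira (Appellate Judge).
Kowalski and Marino both have years on the bench 3 years, so the next rule applies.
Among Kowalski and Marino, alphabetically by surname: Kowalski before Marino.
Full order: Greco, Lund, Horvat, Kowalski, Marino, Yilmaz, Ferreira.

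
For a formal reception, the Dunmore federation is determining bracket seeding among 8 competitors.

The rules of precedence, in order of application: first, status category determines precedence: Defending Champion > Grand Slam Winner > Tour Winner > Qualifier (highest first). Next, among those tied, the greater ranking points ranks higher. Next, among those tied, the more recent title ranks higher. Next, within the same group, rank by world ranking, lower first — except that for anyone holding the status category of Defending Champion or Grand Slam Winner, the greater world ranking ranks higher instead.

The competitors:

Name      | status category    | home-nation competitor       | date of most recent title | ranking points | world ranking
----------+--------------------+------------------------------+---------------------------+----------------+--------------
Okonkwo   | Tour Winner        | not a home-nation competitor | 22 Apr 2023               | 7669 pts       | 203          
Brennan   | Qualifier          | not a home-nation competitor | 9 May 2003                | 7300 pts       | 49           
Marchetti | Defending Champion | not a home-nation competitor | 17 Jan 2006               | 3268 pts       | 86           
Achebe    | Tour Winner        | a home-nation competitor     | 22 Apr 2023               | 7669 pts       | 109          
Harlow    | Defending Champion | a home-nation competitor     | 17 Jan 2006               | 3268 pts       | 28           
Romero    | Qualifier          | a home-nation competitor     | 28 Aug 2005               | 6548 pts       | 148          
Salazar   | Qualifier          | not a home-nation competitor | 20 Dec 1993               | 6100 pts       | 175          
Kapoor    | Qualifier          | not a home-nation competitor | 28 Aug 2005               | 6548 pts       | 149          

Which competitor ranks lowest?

Salazar

By status category: Marchetti and Harlow (Defending Champion); then Achebe and Okonkwo (Tour Winner); then Brennan, Romero, Kapoor and Salazar (Qualifier).
Marchetti and Harlow both have ranking points 3268 pts, so the next rule applies.
Marchetti and Harlow both have date of most recent title 17 Jan 2006, so the next rule applies.
Among Marchetti and Harlow, by world ranking (higher first) (reversed rule for this group): Marchetti (86) before Harlow (28).
Achebe and Okonkwo both have ranking points 7669 pts, so the next rule applies.
Achebe and Okonkwo both have date of most recent title 22 Apr 2023, so the next rule applies.
Among Achebe and Okonkwo, by world ranking (lower first): Achebe (109) before Okonkwo (203).
Among Brennan, Romero, Kapoor and Salazar, by ranking points (higher first): Brennan (7300 pts) before Romero and Kapoor (6548 pts) before Salazar (6100 pts).
Romero and Kapoor both have date of most recent title 28 Aug 2005, so the next rule applies.
Among Romero and Kapoor, by world ranking (lower first): Romero (148) before Kapoor (149).
Order: Marchetti, Harlow, Achebe, Okonkwo, Brennan, Romero, Kapoor, Salazar.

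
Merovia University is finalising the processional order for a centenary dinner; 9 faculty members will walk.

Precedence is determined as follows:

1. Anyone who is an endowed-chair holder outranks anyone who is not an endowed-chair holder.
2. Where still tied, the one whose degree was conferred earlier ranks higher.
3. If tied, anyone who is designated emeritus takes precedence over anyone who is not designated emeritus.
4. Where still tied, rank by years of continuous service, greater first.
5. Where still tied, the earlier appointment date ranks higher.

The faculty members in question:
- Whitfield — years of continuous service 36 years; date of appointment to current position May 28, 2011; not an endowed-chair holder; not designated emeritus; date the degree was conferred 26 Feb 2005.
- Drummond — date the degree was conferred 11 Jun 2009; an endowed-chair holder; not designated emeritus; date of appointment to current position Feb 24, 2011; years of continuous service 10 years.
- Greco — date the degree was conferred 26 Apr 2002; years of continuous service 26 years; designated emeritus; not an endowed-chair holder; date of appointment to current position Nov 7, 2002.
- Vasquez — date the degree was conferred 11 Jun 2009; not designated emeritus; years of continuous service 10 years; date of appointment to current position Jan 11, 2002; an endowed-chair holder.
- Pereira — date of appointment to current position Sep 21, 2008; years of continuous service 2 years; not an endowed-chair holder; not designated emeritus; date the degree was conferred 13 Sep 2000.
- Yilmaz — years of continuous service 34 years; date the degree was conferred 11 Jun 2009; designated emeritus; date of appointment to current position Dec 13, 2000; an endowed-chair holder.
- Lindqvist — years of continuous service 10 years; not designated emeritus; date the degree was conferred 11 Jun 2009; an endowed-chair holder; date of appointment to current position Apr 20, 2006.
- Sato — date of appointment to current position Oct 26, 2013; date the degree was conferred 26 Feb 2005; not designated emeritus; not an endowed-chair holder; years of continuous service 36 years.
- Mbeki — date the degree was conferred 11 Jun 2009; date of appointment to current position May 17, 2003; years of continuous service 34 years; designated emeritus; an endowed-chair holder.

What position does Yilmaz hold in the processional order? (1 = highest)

1

By the first rule: Yilmaz, Mbeki, Vasquez, Lindqvist and Drummond (each an endowed-chair holder); then Pereira, Greco, Whitfield and Sato (each not an endowed-chair holder).
Yilmaz, Mbeki, Vasquez, Lindqvist and Drummond all have date the degree was conferred 11 Jun 2009, so the next rule applies.
Among Yilmaz, Mbeki, Vasquez, Lindqvist and Drummond, designated emeritus before not designated emeritus: Yilmaz and Mbeki (designated emeritus) before Vasquez, Lindqvist and Drummond (not designated emeritus).
Yilmaz and Mbeki both have years of continuous service 34 years, so the next rule applies.
Among Yilmaz and Mbeki, by date of appointment to current position (earlier first): Yilmaz (Dec 13, 2000) before Mbeki (May 17, 2003).
Vasquez, Lindqvist and Drummond all have years of continuous service 10 years, so the next rule applies.
Among Vasquez, Lindqvist and Drummond, by date of appointment to current position (earlier first): Vasquez (Jan 11, 2002) before Lindqvist (Apr 20, 2006) before Drummond (Feb 24, 2011).
Among Pereira, Greco, Whitfield and Sato, by date the degree was conferred (earlier first): Pereira (13 Sep 2000) before Greco (26 Apr 2002) before Whitfield and Sato (26 Feb 2005).
Whitfield and Sato are each not designated emeritus, so the next rule applies.
Whitfield and Sato both have years of continuous service 36 years, so the next rule applies.
Among Whitfield and Sato, by date of appointment to current position (earlier first): Whitfield (May 28, 2011) before Sato (Oct 26, 2013).
Order: Yilmaz, Mbeki, Vasquez, Lindqvist, Drummond, Pereira, Greco, Whitfield, Sato. So position 1.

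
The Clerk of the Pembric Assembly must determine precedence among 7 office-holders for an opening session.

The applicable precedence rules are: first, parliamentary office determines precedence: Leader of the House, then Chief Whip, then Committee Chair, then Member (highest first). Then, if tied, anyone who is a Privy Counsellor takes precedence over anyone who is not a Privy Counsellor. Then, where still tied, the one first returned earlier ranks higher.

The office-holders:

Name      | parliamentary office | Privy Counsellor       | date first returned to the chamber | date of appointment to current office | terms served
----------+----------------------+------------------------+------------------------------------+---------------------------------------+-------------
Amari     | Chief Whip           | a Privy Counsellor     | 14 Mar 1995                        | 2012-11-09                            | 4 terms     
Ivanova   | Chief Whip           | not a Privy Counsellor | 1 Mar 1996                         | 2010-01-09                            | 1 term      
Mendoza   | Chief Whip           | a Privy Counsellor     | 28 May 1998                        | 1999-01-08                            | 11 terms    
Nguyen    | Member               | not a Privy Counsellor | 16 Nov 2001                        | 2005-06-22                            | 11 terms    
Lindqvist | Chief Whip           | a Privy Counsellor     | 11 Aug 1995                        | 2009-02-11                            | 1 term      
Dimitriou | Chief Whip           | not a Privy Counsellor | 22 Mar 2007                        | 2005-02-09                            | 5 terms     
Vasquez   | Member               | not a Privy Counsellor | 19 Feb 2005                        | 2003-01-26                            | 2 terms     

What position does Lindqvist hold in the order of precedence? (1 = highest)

2

By parliamentary office: Amari, Lindqvist, Mendoza, Ivanova and Dimitriou (Chief Whip); then Nguyen and Vasquez (Member).
Among Amari, Lindqvist, Mendoza, Ivanova and Dimitriou, a Privy Counsellor before not a Privy Counsellor: Amari, Lindqvist and Mendoza (a Privy Counsellor) before Ivanova and Dimitriou (not a Privy Counsellor).
Among Amari, Lindqvist and Mendoza, by date first returned to the chamber (earlier first): Amari (14 Mar 1995) before Lindqvist (11 Aug 1995) before Mendoza (28 May 1998).
Among Ivanova and Dimitriou, by date first returned to the chamber (earlier first): Ivanova (1 Mar 1996) before Dimitriou (22 Mar 2007).
Nguyen and Vasquez are each not a Privy Counsellor, so the next rule applies.
Among Nguyen and Vasquez, by date first returned to the chamber (earlier first): Nguyen (16 Nov 2001) before Vasquez (19 Feb 2005).
Order: Amari, Lindqvist, Mendoza, Ivanova, Dimitriou, Nguyen, Vasquez. So position 2.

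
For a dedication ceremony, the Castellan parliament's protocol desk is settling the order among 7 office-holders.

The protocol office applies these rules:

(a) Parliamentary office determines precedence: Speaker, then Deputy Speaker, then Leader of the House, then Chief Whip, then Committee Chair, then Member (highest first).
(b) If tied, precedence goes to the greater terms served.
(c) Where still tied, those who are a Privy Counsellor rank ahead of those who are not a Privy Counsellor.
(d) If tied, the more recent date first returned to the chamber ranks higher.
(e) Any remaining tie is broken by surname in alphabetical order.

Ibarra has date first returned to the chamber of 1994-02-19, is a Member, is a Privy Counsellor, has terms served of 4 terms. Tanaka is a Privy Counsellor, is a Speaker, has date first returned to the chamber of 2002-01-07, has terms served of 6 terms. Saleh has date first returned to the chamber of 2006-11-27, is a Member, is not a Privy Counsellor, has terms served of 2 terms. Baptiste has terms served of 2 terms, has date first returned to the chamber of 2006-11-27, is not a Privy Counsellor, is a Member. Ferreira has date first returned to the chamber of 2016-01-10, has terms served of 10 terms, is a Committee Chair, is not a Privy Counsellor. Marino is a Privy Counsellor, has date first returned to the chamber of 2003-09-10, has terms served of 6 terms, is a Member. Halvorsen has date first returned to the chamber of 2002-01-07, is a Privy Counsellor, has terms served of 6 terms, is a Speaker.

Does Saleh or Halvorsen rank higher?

By parliamentary office: Halvorsen and Tanaka (Speaker); then Ferreira (Committee Chair); then Marino, Ibarra, Baptiste and Saleh (Member).
Halvorsen and Tanaka both have terms served 6 terms, so the next rule applies.
Halvorsen and Tanaka are each a Privy Counsellor, so the next rule applies.
Halvorsen and Tanaka both have date first returned to the chamber 2002-01-07, so the next rule applies.
Among Halvorsen and Tanaka, alphabetically by surname: Halvorsen before Tanaka.
Among Marino, Ibarra, Baptiste and Saleh, by terms served (higher first): Marino (6 terms) before Ibarra (4 terms) before Baptiste and Saleh (2 terms).
Baptiste and Saleh are each not a Privy Counsellor, so the next rule applies.
Baptiste and Saleh both have date first returned to the chamber 2006-11-27, so the next rule applies.
Among Baptiste and Saleh, alphabetically by surname: Baptiste before Saleh.
So Halvorsen takes precedence.

Halvorsen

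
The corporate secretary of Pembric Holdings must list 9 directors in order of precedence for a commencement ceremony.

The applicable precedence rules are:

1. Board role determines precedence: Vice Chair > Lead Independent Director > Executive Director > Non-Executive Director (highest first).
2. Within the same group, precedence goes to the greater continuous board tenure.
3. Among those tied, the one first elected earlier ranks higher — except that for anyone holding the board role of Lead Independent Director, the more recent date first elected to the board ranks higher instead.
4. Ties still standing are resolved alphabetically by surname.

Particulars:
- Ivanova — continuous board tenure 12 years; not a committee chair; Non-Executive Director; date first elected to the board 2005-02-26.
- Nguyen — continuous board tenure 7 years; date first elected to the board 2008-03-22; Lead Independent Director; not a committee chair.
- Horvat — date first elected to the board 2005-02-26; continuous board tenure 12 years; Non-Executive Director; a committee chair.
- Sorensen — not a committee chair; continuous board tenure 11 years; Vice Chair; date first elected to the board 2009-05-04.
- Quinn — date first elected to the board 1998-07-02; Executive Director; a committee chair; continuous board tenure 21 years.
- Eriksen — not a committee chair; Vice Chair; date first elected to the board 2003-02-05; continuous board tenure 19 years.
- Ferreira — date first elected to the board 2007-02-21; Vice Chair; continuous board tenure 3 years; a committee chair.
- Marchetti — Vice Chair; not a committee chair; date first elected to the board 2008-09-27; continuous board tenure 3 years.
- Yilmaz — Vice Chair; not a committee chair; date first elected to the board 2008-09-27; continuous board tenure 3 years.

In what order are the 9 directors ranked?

Eriksen, Sorensen, Ferreira, Marchetti, Yilmaz, Nguyen, Quinn, Horvat, Ivanova

By board role: Eriksen, Sorensen, Ferreira, Marchetti and Yilmaz (Vice Chair); then Nguyen (Lead Independent Director); then Quinn (Executive Director); then Horvat and Ivanova (Non-Executive Director).
Among Eriksen, Sorensen, Ferreira, Marchetti and Yilmaz, by continuous board tenure (higher first): Eriksen (19 years) before Sorensen (11 years) before Ferreira, Marchetti and Yilmaz (3 years).
Among Ferreira, Marchetti and Yilmaz, by date first elected to the board (earlier first): Ferreira (2007-02-21) before Marchetti and Yilmaz (2008-09-27).
Among Marchetti and Yilmaz, alphabetically by surname: Marchetti before Yilmaz.
Horvat and Ivanova both have continuous board tenure 12 years, so the next rule applies.
Horvat and Ivanova both have date first elected to the board 2005-02-26, so the next rule applies.
Among Horvat and Ivanova, alphabetically by surname: Horvat before Ivanova.
Full order: Eriksen, Sorensen, Ferreira, Marchetti, Yilmaz, Nguyen, Quinn, Horvat, Ivanova.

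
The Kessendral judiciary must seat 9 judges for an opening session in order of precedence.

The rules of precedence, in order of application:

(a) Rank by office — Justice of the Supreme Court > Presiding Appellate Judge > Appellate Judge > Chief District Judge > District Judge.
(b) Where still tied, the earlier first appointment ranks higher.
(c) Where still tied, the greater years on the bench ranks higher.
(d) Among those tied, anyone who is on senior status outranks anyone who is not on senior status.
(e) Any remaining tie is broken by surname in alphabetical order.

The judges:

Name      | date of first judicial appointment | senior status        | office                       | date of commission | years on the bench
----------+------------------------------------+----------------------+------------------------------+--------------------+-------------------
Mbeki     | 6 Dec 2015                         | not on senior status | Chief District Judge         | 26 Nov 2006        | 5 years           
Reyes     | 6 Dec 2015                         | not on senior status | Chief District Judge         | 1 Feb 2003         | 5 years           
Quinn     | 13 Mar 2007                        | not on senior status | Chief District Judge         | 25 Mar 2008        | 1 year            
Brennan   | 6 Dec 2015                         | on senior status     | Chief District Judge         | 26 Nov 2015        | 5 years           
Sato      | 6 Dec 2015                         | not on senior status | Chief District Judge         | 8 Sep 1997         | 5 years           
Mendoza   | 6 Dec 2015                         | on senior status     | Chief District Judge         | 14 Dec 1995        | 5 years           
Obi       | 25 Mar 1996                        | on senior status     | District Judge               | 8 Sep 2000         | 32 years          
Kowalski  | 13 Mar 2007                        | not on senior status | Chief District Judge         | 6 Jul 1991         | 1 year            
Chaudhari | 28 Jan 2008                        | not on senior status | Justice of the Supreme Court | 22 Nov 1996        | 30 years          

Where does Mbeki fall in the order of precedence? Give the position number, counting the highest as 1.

By office: Chaudhari (Justice of the Supreme Court); then Kowalski, Quinn, Brennan, Mendoza, Mbeki, Reyes and Sato (Chief District Judge); then Obi (District Judge).
Among Kowalski, Quinn, Brennan, Mendoza, Mbeki, Reyes and Sato, by date of first judicial appointment (earlier first): Kowalski and Quinn (13 Mar 2007) before Brennan, Mendoza, Mbeki, Reyes and Sato (6 Dec 2015).
Kowalski and Quinn both have years on the bench 1 year, so the next rule applies.
Kowalski and Quinn are each not on senior status, so the next rule applies.
Among Kowalski and Quinn, alphabetically by surname: Kowalski before Quinn.
Brennan, Mendoza, Mbeki, Reyes and Sato all have years on the bench 5 years, so the next rule applies.
Among Brennan, Mendoza, Mbeki, Reyes and Sato, on senior status before not on senior status: Brennan and Mendoza (on senior status) before Mbeki, Reyes and Sato (not on senior status).
Among Brennan and Mendoza, alphabetically by surname: Brennan before Mendoza.
Among Mbeki, Reyes and Sato, alphabetically by surname: Mbeki before Reyes before Sato.
Order: Chaudhari, Kowalski, Quinn, Brennan, Mendoza, Mbeki, Reyes, Sato, Obi. So position 6.

6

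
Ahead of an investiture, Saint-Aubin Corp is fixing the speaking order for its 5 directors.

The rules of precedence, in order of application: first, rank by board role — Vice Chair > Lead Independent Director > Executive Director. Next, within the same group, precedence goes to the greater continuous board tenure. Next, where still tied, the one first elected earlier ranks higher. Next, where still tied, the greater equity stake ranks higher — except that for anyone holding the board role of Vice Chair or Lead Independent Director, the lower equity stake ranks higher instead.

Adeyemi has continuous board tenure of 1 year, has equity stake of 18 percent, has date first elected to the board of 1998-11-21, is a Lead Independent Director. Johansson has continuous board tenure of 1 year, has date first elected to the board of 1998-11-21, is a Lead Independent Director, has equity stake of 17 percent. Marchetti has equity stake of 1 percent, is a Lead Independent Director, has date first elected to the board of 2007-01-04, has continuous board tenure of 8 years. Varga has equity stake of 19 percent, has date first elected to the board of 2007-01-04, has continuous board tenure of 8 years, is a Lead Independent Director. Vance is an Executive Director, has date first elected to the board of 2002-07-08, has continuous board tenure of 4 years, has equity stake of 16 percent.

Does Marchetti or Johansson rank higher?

By board role: Marchetti, Varga, Johansson and Adeyemi (Lead Independent Director); then Vance (Executive Director).
Among Marchetti, Varga, Johansson and Adeyemi, by continuous board tenure (higher first): Marchetti and Varga (8 years) before Johansson and Adeyemi (1 year).
Marchetti and Varga both have date first elected to the board 2007-01-04, so the next rule applies.
Among Marchetti and Varga, by equity stake (lower first) (reversed rule for this group): Marchetti (1 percent) before Varga (19 percent).
Johansson and Adeyemi both have date first elected to the board 1998-11-21, so the next rule applies.
Among Johansson and Adeyemi, by equity stake (lower first) (reversed rule for this group): Johansson (17 percent) before Adeyemi (18 percent).
So Marchetti takes precedence.

Marchetti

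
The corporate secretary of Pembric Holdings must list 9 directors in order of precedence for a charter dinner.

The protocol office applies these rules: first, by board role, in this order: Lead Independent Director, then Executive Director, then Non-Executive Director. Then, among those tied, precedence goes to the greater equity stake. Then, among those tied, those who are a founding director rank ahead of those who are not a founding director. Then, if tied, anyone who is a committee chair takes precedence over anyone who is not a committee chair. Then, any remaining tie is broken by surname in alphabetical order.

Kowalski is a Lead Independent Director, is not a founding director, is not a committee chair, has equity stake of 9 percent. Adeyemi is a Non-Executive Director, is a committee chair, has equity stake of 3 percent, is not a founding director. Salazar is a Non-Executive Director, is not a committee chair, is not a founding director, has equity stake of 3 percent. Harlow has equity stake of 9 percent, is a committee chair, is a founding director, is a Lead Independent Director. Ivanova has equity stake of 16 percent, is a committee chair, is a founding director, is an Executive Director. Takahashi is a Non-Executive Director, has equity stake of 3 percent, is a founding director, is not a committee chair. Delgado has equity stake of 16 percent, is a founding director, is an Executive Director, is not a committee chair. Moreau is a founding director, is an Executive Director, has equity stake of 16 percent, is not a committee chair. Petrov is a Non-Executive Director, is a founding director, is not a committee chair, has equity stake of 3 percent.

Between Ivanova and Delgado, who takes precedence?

Ivanova

By board role: Harlow and Kowalski (Lead Independent Director); then Ivanova, Delgado and Moreau (Executive Director); then Petrov, Takahashi, Adeyemi and Salazar (Non-Executive Director).
Harlow and Kowalski both have equity stake 9 percent, so the next rule applies.
Among Harlow and Kowalski, a founding director before not a founding director: Harlow (a founding director) before Kowalski (not a founding director).
Ivanova, Delgado and Moreau all have equity stake 16 percent, so the next rule applies.
Ivanova, Delgado and Moreau are each a founding director, so the next rule applies.
Among Ivanova, Delgado and Moreau, a committee chair before not a committee chair: Ivanova (a committee chair) before Delgado and Moreau (not a committee chair).
Among Delgado and Moreau, alphabetically by surname: Delgado before Moreau.
Petrov, Takahashi, Adeyemi and Salazar all have equity stake 3 percent, so the next rule applies.
Among Petrov, Takahashi, Adeyemi and Salazar, a founding director before not a founding director: Petrov and Takahashi (a founding director) before Adeyemi and Salazar (not a founding director).
Petrov and Takahashi are each not a committee chair, so the next rule applies.
Among Petrov and Takahashi, alphabetically by surname: Petrov before Takahashi.
Among Adeyemi and Salazar, a committee chair before not a committee chair: Adeyemi (a committee chair) before Salazar (not a committee chair).
So Ivanova takes precedence.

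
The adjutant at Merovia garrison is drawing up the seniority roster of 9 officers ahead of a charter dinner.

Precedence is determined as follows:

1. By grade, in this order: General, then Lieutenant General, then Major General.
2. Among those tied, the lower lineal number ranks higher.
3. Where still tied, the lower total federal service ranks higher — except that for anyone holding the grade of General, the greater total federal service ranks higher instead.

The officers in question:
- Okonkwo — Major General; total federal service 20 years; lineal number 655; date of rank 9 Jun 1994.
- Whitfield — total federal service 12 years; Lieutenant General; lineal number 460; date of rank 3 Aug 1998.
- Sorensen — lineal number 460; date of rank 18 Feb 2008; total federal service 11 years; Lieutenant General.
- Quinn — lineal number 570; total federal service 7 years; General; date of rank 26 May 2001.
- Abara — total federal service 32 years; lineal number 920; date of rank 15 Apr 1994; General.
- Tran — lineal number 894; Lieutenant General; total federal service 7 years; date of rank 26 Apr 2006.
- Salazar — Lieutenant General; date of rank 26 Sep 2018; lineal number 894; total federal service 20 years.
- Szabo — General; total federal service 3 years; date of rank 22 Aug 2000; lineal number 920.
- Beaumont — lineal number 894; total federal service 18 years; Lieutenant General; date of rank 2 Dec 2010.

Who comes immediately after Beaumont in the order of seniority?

Salazar

By grade: Quinn, Abara and Szabo (General); then Sorensen, Whitfield, Tran, Beaumont and Salazar (Lieutenant General); then Okonkwo (Major General).
Among Quinn, Abara and Szabo, by lineal number (lower first): Quinn (570) before Abara and Szabo (920).
Among Abara and Szabo, by total federal service (higher first) (reversed rule for this group): Abara (32 years) before Szabo (3 years).
Among Sorensen, Whitfield, Tran, Beaumont and Salazar, by lineal number (lower first): Sorensen and Whitfield (460) before Tran, Beaumont and Salazar (894).
Among Sorensen and Whitfield, by total federal service (lower first): Sorensen (11 years) before Whitfield (12 years).
Among Tran, Beaumont and Salazar, by total federal service (lower first): Tran (7 years) before Beaumont (18 years) before Salazar (20 years).
Order: Quinn, Abara, Szabo, Sorensen, Whitfield, Tran, Beaumont, Salazar, Okonkwo.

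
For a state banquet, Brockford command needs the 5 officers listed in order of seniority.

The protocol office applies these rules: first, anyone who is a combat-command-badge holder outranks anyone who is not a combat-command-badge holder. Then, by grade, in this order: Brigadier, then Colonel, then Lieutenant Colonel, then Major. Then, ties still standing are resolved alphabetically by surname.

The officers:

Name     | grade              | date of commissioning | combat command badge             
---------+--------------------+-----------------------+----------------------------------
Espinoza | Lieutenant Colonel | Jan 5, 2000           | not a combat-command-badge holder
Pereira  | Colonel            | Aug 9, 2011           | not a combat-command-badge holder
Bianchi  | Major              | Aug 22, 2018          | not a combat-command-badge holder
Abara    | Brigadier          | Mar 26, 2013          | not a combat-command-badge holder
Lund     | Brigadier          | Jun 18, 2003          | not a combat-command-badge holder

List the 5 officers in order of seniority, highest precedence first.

By the first rule: Abara, Lund, Pereira, Espinoza and Bianchi (each not a combat-command-badge holder).
Among Abara, Lund, Pereira, Espinoza and Bianchi, by grade: Abara and Lund (Brigadier) before Pereira (Colonel) before Espinoza (Lieutenant Colonel) before Bianchi (Major).
Among Abara and Lund, alphabetically by surname: Abara before Lund.
Full order: Abara, Lund, Pereira, Espinoza, Bianchi.

Abara, Lund, Pereira, Espinoza, Bianchi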